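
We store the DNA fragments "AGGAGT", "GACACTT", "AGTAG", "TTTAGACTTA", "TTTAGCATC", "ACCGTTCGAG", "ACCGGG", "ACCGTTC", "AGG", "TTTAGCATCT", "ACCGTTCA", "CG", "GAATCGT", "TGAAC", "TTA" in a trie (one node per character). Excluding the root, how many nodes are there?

55

Count nodes per top-level branch (shared prefixes stored once):
  'A'-branch (ACCGGG, ACCGTTC, ACCGTTCA, ACCGTTCGAG, AGG, AGGAGT, AGTAG): 21 nodes
  'C'-branch (CG): 2 nodes
  'G'-branch (GAATCGT, GACACTT): 12 nodes
  'T'-branch (TGAAC, TTA, TTTAGACTTA, TTTAGCATC, TTTAGCATCT): 20 nodes
Sum: 55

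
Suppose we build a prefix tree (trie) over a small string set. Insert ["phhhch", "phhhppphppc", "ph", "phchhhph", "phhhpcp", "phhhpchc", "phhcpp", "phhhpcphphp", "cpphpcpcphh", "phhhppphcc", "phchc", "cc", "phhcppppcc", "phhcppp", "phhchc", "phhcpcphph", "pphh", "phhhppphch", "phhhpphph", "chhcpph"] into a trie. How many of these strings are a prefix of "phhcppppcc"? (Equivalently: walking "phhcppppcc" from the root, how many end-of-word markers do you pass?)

Traverse "phhcppppcc" character by character; count nodes along the way that are marked as word ends.
Prefixes of the query that are stored words: "ph", "phhcpp", "phhcppp", "phhcppppcc"
Count: 4

4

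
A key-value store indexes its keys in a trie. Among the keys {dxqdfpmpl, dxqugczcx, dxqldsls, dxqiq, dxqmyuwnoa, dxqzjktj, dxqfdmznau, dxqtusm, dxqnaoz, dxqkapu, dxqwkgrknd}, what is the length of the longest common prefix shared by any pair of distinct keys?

3

The deepest shared node is where two words last agree before diverging.
"dxqdfpmpl" and "dxqfdmznau" agree on "dxq" (3 characters) before diverging; nothing deeper is shared.
Longest shared-prefix length: 3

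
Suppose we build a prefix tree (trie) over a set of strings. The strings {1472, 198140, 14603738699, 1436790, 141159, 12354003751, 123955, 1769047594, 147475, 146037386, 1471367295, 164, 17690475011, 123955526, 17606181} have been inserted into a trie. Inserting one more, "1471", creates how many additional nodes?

0

Every character of "1471" already lies on an existing path (it is a prefix of some stored word).
No new nodes are needed: 0.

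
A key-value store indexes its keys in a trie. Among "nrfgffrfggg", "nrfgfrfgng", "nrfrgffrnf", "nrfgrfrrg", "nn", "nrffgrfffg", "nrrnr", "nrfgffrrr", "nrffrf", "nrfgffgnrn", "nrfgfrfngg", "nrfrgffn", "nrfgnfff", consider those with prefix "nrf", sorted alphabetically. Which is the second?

DFS of the "nrf" subtree visits, in order: "nrffgrfffg", "nrffrf", "nrfgffgnrn", "nrfgffrfggg", "nrfgffrrr", "nrfgfrfgng", "nrfgfrfngg", "nrfgnfff", "nrfgrfrrg", "nrfrgffn", "nrfrgffrnf"
The 2nd is nrffrf.

nrffrf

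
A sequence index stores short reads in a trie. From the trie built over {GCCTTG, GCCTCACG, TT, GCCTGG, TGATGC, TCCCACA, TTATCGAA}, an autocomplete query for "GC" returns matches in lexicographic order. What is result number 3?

GCCTTG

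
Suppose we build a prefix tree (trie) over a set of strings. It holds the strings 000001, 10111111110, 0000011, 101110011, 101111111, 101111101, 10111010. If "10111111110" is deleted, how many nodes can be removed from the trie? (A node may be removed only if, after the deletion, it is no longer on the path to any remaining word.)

After clearing the end-marker at "10111111110", prune upward until reaching a node still needed by another word.
The suffix "10" (2 nodes) is used only by "10111111110"; "101111111" is itself a stored word, so pruning stops there.
Nodes removed: 2

2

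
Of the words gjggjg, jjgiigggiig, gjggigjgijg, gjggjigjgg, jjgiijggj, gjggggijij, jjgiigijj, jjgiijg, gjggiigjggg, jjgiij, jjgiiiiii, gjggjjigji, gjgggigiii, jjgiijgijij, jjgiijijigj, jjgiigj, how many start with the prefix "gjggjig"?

1

Traverse to the node for "gjggjig", then collect every word in that subtree.
Words under "gjggjig": gjggjigjgg
Count: 1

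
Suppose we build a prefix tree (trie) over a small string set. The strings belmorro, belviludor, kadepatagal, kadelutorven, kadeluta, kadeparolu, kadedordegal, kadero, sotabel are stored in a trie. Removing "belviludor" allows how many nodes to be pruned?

A node on "belviludor"'s path can go only if nothing else ends at it or branches off below it.
The suffix "viludor" (7 nodes) is used only by "belviludor"; the node for "bel" still has the child "m", so pruning stops there.
Nodes removed: 7

7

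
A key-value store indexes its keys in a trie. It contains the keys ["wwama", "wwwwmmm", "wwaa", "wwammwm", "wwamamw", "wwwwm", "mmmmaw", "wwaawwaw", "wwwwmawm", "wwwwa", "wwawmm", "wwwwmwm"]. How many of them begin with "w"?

Walk to "w"; the words in its subtree are exactly those with that prefix.
Words under "w": wwaa, wwaawwaw, wwama, wwamamw, wwammwm, wwawmm, wwwwa, wwwwm, wwwwmawm, wwwwmmm, wwwwmwm
Count: 11

11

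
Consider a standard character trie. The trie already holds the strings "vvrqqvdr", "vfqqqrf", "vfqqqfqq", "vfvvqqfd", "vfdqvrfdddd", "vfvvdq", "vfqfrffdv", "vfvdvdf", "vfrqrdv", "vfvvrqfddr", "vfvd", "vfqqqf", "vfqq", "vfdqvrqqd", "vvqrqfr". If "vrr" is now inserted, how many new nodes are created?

"v" is already a path in the trie; the remaining "rr" must be added.
New nodes needed: |"vrr"| − 1 = 3 − 1 = 2.

2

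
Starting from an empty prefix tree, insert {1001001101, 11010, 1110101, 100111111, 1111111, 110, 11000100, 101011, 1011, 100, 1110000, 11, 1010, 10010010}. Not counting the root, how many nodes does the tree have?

Insert word by word; a character creates a node only if that edge doesn't already exist:
  "1001001101" → 10 new (1, 0, 0, 1, 0, 0, 1, 1, 0, 1)
  "11010" → prefix "1" already present; 4 new (1, 0, 1, 0)
  "1110101" → prefix "11" already present; 5 new (1, 0, 1, 0, 1)
  "100111111" → prefix "1001" already present; 5 new (1, 1, 1, 1, 1)
  "1111111" → prefix "111" already present; 4 new (1, 1, 1, 1)
  "110" → prefix "110" already present; 0 new (none)
  "11000100" → prefix "110" already present; 5 new (0, 0, 1, 0, 0)
  "101011" → prefix "10" already present; 4 new (1, 0, 1, 1)
  "1011" → prefix "101" already present; 1 new (1)
  "100" → prefix "100" already present; 0 new (none)
  "1110000" → prefix "1110" already present; 3 new (0, 0, 0)
  "11" → prefix "11" already present; 0 new (none)
  "1010" → prefix "1010" already present; 0 new (none)
  "10010010" → prefix "1001001" already present; 1 new (0)
Total nodes = 10 + 4 + 5 + 5 + 4 + 0 + 5 + 4 + 1 + 0 + 3 + 0 + 0 + 1 = 42

42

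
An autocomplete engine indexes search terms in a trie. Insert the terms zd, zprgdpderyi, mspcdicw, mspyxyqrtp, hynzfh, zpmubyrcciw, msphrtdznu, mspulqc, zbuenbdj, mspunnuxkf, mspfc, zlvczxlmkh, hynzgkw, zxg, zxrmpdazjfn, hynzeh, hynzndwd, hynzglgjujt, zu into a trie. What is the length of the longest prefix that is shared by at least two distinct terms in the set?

Look for the deepest trie node that still has at least two words in its subtree.
e.g. "hynzgkw" and "hynzglgjujt" share the prefix "hynzg" of length 5; no pair shares a longer one.
Longest shared-prefix length: 5

5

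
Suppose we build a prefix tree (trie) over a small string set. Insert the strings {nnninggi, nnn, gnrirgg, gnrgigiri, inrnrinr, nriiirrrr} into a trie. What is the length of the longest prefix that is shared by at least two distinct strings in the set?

The deepest shared node is where two words last agree before diverging.
e.g. "gnrgigiri" and "gnrirgg" share the prefix "gnr" of length 3; no pair shares a longer one.
Longest shared-prefix length: 3

3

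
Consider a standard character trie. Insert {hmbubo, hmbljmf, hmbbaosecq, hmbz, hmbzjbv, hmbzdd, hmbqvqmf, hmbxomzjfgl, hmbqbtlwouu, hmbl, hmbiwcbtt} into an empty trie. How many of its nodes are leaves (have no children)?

Leaves are exactly the stored words that no other stored word extends.
Those words: "hmbbaosecq", "hmbiwcbtt", "hmbljmf", "hmbqbtlwouu", "hmbqvqmf", "hmbubo", "hmbxomzjfgl", "hmbzdd", "hmbzjbv"
Leaf count: 9

9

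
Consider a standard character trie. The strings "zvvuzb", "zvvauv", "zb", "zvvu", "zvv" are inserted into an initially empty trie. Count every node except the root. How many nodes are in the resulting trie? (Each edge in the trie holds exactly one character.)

Insert word by word; a character creates a node only if that edge doesn't already exist:
  "zvvuzb" → 6 new (z, v, v, u, z, b)
  "zvvauv" → prefix "zvv" already present; 3 new (a, u, v)
  "zb" → prefix "z" already present; 1 new (b)
  "zvvu" → prefix "zvvu" already present; 0 new (none)
  "zvv" → prefix "zvv" already present; 0 new (none)
Total nodes = 6 + 3 + 1 + 0 + 0 = 10

10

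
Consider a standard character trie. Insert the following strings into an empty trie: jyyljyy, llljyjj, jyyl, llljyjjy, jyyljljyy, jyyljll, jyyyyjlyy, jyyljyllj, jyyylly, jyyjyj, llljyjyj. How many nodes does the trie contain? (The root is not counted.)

37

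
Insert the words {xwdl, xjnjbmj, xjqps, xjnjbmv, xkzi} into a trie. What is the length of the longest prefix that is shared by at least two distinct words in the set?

Equivalently: take the maximum, over all pairs, of their longest common prefix length.
"xjnjbmj" and "xjnjbmv" agree on "xjnjbm" (6 characters) before diverging; nothing deeper is shared.
Longest shared-prefix length: 6

6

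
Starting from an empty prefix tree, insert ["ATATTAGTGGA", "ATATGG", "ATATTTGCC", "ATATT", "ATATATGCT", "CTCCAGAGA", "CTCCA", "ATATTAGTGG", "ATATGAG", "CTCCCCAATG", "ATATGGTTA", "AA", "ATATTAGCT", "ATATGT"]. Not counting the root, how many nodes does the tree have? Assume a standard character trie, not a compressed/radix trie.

Count nodes per top-level branch (shared prefixes stored once):
  'A'-branch (AA, ATATATGCT, ATATGAG, ATATGG, ATATGGTTA, ATATGT, ATATT, ATATTAGCT, ATATTAGTGG, ATATTAGTGGA, ATATTTGCC): 31 nodes
  'C'-branch (CTCCA, CTCCAGAGA, CTCCCCAATG): 15 nodes
Sum: 46

46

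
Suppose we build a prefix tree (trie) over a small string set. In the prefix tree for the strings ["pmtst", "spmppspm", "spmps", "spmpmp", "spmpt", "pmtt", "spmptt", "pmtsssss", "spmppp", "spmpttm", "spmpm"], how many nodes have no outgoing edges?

A leaf is a node with no children — equivalently, the end of a word that is not a proper prefix of any other stored word.
Those words: "pmtsssss", "pmtst", "pmtt", "spmpmp", "spmppp", "spmppspm", "spmps", "spmpttm"
Leaf count: 8

8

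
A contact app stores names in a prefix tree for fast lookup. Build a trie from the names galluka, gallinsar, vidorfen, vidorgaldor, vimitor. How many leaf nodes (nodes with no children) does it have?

Leaves are exactly the stored words that no other stored word extends.
Those words: "gallinsar", "galluka", "vidorfen", "vidorgaldor", "vimitor"
Leaf count: 5

5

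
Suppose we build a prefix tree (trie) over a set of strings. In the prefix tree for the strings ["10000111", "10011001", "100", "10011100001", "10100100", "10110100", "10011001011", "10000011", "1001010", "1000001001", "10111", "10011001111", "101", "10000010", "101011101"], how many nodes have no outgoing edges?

11

A leaf is a node with no children — equivalently, the end of a word that is not a proper prefix of any other stored word.
Those words: "1000001001", "10000011", "10000111", "1001010", "10011001011", "10011001111", "10011100001", "10100100", "101011101", "10110100", "10111"
Leaf count: 11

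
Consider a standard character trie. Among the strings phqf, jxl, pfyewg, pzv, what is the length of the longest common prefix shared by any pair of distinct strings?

Equivalently: take the maximum, over all pairs, of their longest common prefix length.
"pfyewg" and "phqf" agree on "p" (1 characters) before diverging; nothing deeper is shared.
Longest shared-prefix length: 1

1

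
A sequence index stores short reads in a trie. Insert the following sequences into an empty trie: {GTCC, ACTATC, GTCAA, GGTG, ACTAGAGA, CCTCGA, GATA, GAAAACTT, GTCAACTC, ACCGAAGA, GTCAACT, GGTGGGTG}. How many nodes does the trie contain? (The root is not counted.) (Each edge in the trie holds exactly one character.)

Count nodes per top-level branch (shared prefixes stored once):
  'A'-branch (ACCGAAGA, ACTAGAGA, ACTATC): 16 nodes
  'C'-branch (CCTCGA): 6 nodes
  'G'-branch (GAAAACTT, GATA, GGTG, GGTGGGTG, GTCAA, GTCAACT, GTCAACTC, GTCC): 25 nodes
Sum: 47

47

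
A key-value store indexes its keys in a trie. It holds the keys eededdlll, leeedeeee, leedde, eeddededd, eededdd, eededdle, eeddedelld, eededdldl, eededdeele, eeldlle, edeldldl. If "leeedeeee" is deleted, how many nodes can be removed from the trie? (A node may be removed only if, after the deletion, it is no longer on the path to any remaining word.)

After clearing the end-marker at "leeedeeee", prune upward until reaching a node still needed by another word.
The suffix "edeeee" (6 nodes) is used only by "leeedeeee"; the node for "lee" still has the child "d", so pruning stops there.
Nodes removed: 6

6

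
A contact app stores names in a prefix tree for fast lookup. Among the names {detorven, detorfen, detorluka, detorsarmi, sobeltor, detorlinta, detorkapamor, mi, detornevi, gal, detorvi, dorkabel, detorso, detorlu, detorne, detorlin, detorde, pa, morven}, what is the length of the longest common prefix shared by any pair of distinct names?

Equivalently: take the maximum, over all pairs, of their longest common prefix length.
e.g. "detorlin" and "detorlinta" share the prefix "detorlin" of length 8; no pair shares a longer one.
Longest shared-prefix length: 8

8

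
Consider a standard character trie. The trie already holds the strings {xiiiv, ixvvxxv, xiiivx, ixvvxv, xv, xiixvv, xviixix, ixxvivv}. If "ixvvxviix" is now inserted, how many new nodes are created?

3

The longest prefix of "ixvvxviix" already in the trie is "ixvvxv" (length 6).
Each of the 3 remaining characters creates one node.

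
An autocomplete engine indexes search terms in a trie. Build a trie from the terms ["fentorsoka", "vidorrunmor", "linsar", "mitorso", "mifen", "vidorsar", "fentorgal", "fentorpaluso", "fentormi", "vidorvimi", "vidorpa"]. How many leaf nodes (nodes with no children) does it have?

11

A leaf is a node with no children — equivalently, the end of a word that is not a proper prefix of any other stored word.
Those words: "fentorgal", "fentormi", "fentorpaluso", "fentorsoka", "linsar", "mifen", "mitorso", "vidorpa", "vidorrunmor", "vidorsar", "vidorvimi"
Leaf count: 11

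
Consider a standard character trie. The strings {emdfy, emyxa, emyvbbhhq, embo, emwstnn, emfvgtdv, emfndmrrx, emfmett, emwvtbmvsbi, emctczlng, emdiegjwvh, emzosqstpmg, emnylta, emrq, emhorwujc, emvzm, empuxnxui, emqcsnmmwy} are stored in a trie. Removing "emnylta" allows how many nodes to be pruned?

A node on "emnylta"'s path can go only if nothing else ends at it or branches off below it.
The suffix "nylta" (5 nodes) is used only by "emnylta"; the node for "em" still has the child "d", so pruning stops there.
Nodes removed: 5

5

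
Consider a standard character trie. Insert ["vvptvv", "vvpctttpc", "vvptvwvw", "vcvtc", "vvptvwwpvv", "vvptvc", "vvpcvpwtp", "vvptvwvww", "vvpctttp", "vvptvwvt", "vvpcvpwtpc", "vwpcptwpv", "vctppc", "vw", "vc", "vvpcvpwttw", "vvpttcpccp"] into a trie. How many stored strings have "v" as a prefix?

17

Filter for entries beginning with "v":
Matches: "vc", "vctppc", "vcvtc", "vvpctttp", "vvpctttpc", "vvpcvpwtp", "vvpcvpwtpc", "vvpcvpwttw", "vvpttcpccp", "vvptvc", "vvptvv", "vvptvwvt", "vvptvwvw", "vvptvwvww", "vvptvwwpvv", "vw", "vwpcptwpv"
Count: 17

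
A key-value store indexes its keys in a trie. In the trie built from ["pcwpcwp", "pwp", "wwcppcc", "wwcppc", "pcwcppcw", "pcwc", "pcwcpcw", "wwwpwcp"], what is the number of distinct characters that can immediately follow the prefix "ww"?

2

The children of the "ww" node are the distinct next characters among strings starting with "ww".
Distinct next characters after "ww": c, w.
That node has 2 child edges.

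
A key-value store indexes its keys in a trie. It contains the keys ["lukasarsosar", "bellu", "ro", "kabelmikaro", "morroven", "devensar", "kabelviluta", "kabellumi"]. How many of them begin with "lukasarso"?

1

Walk to "lukasarso"; the words in its subtree are exactly those with that prefix.
Words under "lukasarso": lukasarsosar
Count: 1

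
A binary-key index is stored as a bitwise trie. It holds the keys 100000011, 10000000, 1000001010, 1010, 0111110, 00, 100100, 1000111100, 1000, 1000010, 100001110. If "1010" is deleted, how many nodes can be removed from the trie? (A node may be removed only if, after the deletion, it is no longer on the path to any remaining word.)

Walk "1010" from the leaf back toward the root, removing each node that no remaining word uses.
The suffix "10" (2 nodes) is used only by "1010"; the node for "10" still has the child "0", so pruning stops there.
Nodes removed: 2

2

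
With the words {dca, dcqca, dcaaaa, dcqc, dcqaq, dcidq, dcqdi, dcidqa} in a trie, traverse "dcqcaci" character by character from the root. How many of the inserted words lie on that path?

2

Traverse "dcqcaci" character by character; count nodes along the way that are marked as word ends.
Prefixes of the query that are stored words: "dcqc", "dcqca"
Count: 2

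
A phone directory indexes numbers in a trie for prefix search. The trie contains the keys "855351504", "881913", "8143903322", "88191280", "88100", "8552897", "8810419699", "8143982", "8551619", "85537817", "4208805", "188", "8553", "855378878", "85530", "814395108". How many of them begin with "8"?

14

Filter for entries beginning with "8":
Matches: "8143903322", "814395108", "8143982", "8551619", "8552897", "8553", "85530", "855351504", "85537817", "855378878", "88100", "8810419699", "88191280", "881913"
Count: 14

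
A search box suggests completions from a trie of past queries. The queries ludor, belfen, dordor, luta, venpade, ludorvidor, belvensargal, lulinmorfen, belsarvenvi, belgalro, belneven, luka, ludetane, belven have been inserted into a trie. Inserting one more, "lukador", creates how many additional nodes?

3

The longest prefix of "lukador" already in the trie is "luka" (length 4).
New nodes needed: |"lukador"| − 4 = 7 − 4 = 3.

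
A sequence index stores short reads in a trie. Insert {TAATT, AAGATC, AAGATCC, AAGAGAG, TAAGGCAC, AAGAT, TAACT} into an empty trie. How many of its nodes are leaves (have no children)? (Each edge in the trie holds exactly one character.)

Leaves are exactly the stored words that no other stored word extends.
Those words: "AAGAGAG", "AAGATCC", "TAACT", "TAAGGCAC", "TAATT"
Leaf count: 5

5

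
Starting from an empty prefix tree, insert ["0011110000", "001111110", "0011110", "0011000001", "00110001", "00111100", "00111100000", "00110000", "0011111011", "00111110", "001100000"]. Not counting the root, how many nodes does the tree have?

24

Count nodes per top-level branch (shared prefixes stored once):
  '0'-branch (00110000, 001100000, 0011000001, 00110001, 0011110, 00111100, 0011110000, 00111100000, 00111110, 0011111011, 001111110): 24 nodes
Sum: 24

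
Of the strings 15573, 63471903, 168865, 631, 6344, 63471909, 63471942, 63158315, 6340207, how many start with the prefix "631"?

2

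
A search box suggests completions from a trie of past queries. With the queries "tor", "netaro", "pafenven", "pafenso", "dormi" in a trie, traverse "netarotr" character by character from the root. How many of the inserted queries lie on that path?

1

Walk "netarotr" from the root; an end-of-word marker is hit whenever a stored word is a prefix of "netarotr".
Prefixes of the query that are stored words: "netaro"
Count: 1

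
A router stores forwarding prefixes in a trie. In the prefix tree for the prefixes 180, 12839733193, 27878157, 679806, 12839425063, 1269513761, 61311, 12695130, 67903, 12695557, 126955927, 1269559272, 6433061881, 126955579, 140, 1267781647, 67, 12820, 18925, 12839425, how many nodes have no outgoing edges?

Leaves are exactly the stored words that no other stored word extends.
Those words: "1267781647", "12695130", "1269513761", "126955579", "1269559272", "12820", "12839425063", "12839733193", "140", "180", "18925", "27878157", "61311", "6433061881", "67903", "679806"
Leaf count: 16

16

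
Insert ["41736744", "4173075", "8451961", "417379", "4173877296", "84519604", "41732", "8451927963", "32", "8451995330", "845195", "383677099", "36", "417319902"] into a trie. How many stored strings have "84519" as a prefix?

5

Walk to "84519"; the words in its subtree are exactly those with that prefix.
Matches: "8451927963", "845195", "84519604", "8451961", "8451995330"
Count: 5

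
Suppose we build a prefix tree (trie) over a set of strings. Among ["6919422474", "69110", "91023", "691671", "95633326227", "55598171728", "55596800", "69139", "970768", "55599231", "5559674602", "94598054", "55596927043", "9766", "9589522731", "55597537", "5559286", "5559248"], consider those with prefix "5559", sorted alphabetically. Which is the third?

Words with prefix "5559", in lexicographic order: "5559248", "5559286", "5559674602", "55596800", "55596927043", "55597537", "55598171728", "55599231"
Position 3: 5559674602

5559674602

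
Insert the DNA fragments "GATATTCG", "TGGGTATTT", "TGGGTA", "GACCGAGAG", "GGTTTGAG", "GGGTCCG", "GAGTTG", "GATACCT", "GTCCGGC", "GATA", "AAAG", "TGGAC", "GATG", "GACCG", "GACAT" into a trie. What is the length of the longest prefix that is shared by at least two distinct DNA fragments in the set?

6

Equivalently: take the maximum, over all pairs, of their longest common prefix length.
e.g. "TGGGTA" and "TGGGTATTT" share the prefix "TGGGTA" of length 6; no pair shares a longer one.
Longest shared-prefix length: 6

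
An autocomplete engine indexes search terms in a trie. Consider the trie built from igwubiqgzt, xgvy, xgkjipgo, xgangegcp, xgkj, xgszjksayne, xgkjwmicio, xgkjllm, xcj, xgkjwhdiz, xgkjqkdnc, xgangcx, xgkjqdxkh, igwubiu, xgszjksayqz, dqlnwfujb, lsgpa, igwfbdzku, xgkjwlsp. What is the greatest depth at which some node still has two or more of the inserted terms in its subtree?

9

Look for the deepest trie node that still has at least two words in its subtree.
"xgszjksayne" and "xgszjksayqz" agree on "xgszjksay" (9 characters) before diverging; nothing deeper is shared.
Longest shared-prefix length: 9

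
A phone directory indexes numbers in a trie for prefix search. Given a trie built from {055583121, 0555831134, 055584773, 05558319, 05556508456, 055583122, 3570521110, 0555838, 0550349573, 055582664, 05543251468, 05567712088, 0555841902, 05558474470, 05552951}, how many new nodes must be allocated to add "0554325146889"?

Walking "0554325146889" from the root, the first 11 characters ("05543251468") follow existing edges; "8" is the first miss.
So 13 − 11 = 2 new nodes.

2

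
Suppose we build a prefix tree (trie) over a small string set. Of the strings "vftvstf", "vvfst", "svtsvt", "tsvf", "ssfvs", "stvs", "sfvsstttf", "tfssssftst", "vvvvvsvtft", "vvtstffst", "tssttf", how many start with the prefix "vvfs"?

1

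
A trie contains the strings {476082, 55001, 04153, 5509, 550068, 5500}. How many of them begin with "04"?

Walk to "04"; the words in its subtree are exactly those with that prefix.
Words under "04": 04153
Count: 1

1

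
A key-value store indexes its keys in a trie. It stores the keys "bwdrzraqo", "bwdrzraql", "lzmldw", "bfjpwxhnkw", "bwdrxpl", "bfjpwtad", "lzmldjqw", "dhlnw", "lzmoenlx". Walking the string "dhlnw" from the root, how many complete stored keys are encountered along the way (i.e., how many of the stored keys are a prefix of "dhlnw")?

1

Walk "dhlnw" from the root; an end-of-word marker is hit whenever a stored word is a prefix of "dhlnw".
Prefixes of the query that are stored words: "dhlnw"
Count: 1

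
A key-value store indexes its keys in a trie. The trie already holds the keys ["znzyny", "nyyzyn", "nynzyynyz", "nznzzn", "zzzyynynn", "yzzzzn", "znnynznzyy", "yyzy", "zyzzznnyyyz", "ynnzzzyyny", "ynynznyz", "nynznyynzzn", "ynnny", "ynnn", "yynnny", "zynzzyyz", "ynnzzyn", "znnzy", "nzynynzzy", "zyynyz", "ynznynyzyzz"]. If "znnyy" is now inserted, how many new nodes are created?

1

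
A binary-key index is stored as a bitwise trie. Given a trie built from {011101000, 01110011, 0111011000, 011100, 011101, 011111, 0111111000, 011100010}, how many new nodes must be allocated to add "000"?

2

The longest prefix of "000" already in the trie is "0" (length 1).
Each of the 2 remaining characters creates one node.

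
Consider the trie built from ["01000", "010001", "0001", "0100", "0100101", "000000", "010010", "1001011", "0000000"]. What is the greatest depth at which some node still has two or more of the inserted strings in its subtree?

The deepest shared node is where two words last agree before diverging.
"000000" and "0000000" agree on "000000" (6 characters) before diverging; nothing deeper is shared.
Longest shared-prefix length: 6

6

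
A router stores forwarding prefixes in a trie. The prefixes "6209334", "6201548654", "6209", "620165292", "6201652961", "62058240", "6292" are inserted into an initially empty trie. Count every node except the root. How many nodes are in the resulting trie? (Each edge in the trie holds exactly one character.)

Trie structure (* marks end of a word):
(root)
└─ 6
   └─ 2
      ├─ 0
      │  ├─ 1
      │  │  ├─ 5
      │  │  │  └─ 4
      │  │  │     └─ 8
      │  │  │        └─ 6
      │  │  │           └─ 5
      │  │  │              └─ 4 *
      │  │  └─ 6
      │  │     └─ 5
      │  │        └─ 2
      │  │           └─ 9
      │  │              ├─ 2 *
      │  │              └─ 6
      │  │                 └─ 1 *
      │  ├─ 5
      │  │  └─ 8
      │  │     └─ 2
      │  │        └─ 4
      │  │           └─ 0 *
      │  └─ 9 *
      │     └─ 3
      │        └─ 3
      │           └─ 4 *
      └─ 9
         └─ 2 *
Counting every labelled node above: 28.

28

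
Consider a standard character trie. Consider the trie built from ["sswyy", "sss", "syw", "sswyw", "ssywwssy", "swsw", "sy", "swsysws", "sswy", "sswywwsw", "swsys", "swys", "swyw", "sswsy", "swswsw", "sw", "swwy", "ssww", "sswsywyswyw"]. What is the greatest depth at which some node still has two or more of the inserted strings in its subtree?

5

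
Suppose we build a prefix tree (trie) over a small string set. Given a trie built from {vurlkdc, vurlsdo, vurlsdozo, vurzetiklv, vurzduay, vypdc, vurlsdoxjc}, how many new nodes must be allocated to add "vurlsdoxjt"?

"vurlsdoxj" is already a path in the trie; the remaining "t" must be added.
New nodes needed: |"vurlsdoxjt"| − 9 = 10 − 9 = 1.

1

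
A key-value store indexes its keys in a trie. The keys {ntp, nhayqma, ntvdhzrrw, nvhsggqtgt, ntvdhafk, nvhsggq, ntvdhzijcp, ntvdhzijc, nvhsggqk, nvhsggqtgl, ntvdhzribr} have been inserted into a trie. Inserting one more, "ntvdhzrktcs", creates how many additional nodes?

The longest prefix of "ntvdhzrktcs" already in the trie is "ntvdhzr" (length 7).
Each of the 4 remaining characters creates one node.

4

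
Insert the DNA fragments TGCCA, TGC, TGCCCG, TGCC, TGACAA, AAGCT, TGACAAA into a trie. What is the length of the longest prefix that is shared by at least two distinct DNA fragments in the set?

6

Look for the deepest trie node that still has at least two words in its subtree.
"TGACAA" and "TGACAAA" agree on "TGACAA" (6 characters) before diverging; nothing deeper is shared.
Longest shared-prefix length: 6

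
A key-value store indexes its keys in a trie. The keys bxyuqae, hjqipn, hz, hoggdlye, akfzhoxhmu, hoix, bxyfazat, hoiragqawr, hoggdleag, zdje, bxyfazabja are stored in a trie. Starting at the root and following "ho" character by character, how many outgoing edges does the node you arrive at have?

The children of the "ho" node are the distinct next characters among strings starting with "ho".
Distinct next characters after "ho": g, i.
That node has 2 child edges.

2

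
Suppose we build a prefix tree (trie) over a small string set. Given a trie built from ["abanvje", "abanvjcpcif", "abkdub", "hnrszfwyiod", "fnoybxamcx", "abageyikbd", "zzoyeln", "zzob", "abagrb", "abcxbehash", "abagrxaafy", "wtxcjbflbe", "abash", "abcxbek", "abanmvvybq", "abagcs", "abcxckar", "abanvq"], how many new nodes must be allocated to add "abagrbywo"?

"abagrb" is already a path in the trie; the remaining "ywo" must be added.
New nodes needed: |"abagrbywo"| − 6 = 9 − 6 = 3.

3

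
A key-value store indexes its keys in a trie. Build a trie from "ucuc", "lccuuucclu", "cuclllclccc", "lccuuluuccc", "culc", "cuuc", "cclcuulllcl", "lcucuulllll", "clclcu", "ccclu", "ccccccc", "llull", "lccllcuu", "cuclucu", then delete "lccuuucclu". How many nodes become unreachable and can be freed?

5

A node on "lccuuucclu"'s path can go only if nothing else ends at it or branches off below it.
The suffix "ucclu" (5 nodes) is used only by "lccuuucclu"; the node for "lccuu" still has the child "l", so pruning stops there.
Nodes removed: 5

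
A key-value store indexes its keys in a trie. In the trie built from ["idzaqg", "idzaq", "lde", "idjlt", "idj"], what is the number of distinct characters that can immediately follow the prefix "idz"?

1

Walk "idz" from the root, arriving at one node.
Distinct next characters after "idz": a.
That node has 1 child edge.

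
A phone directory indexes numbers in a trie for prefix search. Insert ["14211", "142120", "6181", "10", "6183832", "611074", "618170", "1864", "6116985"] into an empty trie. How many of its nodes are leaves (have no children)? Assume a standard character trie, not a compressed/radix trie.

A leaf is a node with no children — equivalently, the end of a word that is not a proper prefix of any other stored word.
Those words: "10", "14211", "142120", "1864", "611074", "6116985", "618170", "6183832"
Leaf count: 8

8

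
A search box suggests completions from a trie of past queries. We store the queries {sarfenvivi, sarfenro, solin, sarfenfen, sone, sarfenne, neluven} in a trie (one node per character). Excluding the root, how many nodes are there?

Count nodes per top-level branch (shared prefixes stored once):
  'n'-branch (neluven): 7 nodes
  's'-branch (sarfenfen, sarfenne, sarfenro, sarfenvivi, solin, sone): 23 nodes
Sum: 30

30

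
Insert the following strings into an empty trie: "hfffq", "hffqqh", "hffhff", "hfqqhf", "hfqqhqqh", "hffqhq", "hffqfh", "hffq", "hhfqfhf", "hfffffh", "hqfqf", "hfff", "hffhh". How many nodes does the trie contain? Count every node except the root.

Insert word by word; a character creates a node only if that edge doesn't already exist:
  "hfffq" → 5 new (h, f, f, f, q)
  "hffqqh" → prefix "hff" already present; 3 new (q, q, h)
  "hffhff" → prefix "hff" already present; 3 new (h, f, f)
  "hfqqhf" → prefix "hf" already present; 4 new (q, q, h, f)
  "hfqqhqqh" → prefix "hfqqh" already present; 3 new (q, q, h)
  "hffqhq" → prefix "hffq" already present; 2 new (h, q)
  "hffqfh" → prefix "hffq" already present; 2 new (f, h)
  "hffq" → prefix "hffq" already present; 0 new (none)
  "hhfqfhf" → prefix "h" already present; 6 new (h, f, q, f, h, f)
  "hfffffh" → prefix "hfff" already present; 3 new (f, f, h)
  "hqfqf" → prefix "h" already present; 4 new (q, f, q, f)
  "hfff" → prefix "hfff" already present; 0 new (none)
  "hffhh" → prefix "hffh" already present; 1 new (h)
Total nodes = 5 + 3 + 3 + 4 + 3 + 2 + 2 + 0 + 6 + 3 + 4 + 0 + 1 = 36

36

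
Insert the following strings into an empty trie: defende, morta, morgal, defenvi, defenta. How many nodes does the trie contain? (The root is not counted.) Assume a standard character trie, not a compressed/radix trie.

Insert word by word; a character creates a node only if that edge doesn't already exist:
  "defende" → 7 new (d, e, f, e, n, d, e)
  "morta" → 5 new (m, o, r, t, a)
  "morgal" → prefix "mor" already present; 3 new (g, a, l)
  "defenvi" → prefix "defen" already present; 2 new (v, i)
  "defenta" → prefix "defen" already present; 2 new (t, a)
Total nodes = 7 + 5 + 3 + 2 + 2 = 19

19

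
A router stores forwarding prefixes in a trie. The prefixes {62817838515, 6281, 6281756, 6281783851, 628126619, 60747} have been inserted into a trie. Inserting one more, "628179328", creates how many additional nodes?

4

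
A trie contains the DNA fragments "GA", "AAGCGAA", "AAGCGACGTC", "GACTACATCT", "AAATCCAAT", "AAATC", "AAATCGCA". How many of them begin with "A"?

5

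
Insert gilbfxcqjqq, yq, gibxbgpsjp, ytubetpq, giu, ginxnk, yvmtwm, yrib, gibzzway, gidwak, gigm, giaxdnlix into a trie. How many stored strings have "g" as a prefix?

8

Walk to "g"; the words in its subtree are exactly those with that prefix.
Words under "g": giaxdnlix, gibxbgpsjp, gibzzway, gidwak, gigm, gilbfxcqjqq, ginxnk, giu
Count: 8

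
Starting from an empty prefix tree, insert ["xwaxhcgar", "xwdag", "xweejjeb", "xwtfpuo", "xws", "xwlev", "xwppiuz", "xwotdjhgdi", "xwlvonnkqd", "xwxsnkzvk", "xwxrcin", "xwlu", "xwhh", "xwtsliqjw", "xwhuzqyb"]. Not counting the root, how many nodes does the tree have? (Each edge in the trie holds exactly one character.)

Insert word by word; a character creates a node only if that edge doesn't already exist:
  "xwaxhcgar" → 9 new (x, w, a, x, h, c, g, a, r)
  "xwdag" → prefix "xw" already present; 3 new (d, a, g)
  "xweejjeb" → prefix "xw" already present; 6 new (e, e, j, j, e, b)
  "xwtfpuo" → prefix "xw" already present; 5 new (t, f, p, u, o)
  "xws" → prefix "xw" already present; 1 new (s)
  "xwlev" → prefix "xw" already present; 3 new (l, e, v)
  "xwppiuz" → prefix "xw" already present; 5 new (p, p, i, u, z)
  "xwotdjhgdi" → prefix "xw" already present; 8 new (o, t, d, j, h, g, d, i)
  "xwlvonnkqd" → prefix "xwl" already present; 7 new (v, o, n, n, k, q, d)
  "xwxsnkzvk" → prefix "xw" already present; 7 new (x, s, n, k, z, v, k)
  "xwxrcin" → prefix "xwx" already present; 4 new (r, c, i, n)
  "xwlu" → prefix "xwl" already present; 1 new (u)
  "xwhh" → prefix "xw" already present; 2 new (h, h)
  "xwtsliqjw" → prefix "xwt" already present; 6 new (s, l, i, q, j, w)
  "xwhuzqyb" → prefix "xwh" already present; 5 new (u, z, q, y, b)
Total nodes = 9 + 3 + 6 + 5 + 1 + 3 + 5 + 8 + 7 + 7 + 4 + 1 + 2 + 6 + 5 = 72

72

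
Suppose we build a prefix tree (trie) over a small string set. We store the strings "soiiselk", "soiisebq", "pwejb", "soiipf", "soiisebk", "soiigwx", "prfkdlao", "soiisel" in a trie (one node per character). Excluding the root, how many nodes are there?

28

Count nodes per top-level branch (shared prefixes stored once):
  'p'-branch (prfkdlao, pwejb): 12 nodes
  's'-branch (soiigwx, soiipf, soiisebk, soiisebq, soiisel, soiiselk): 16 nodes
Sum: 28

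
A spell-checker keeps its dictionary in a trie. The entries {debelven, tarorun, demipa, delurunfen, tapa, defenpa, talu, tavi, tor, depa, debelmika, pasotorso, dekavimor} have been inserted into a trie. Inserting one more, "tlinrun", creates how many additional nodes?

The longest prefix of "tlinrun" already in the trie is "t" (length 1).
So 7 − 1 = 6 new nodes.

6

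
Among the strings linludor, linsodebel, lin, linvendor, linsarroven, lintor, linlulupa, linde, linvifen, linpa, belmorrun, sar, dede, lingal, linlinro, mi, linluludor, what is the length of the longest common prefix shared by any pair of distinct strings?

7

Equivalently: take the maximum, over all pairs, of their longest common prefix length.
e.g. "linluludor" and "linlulupa" share the prefix "linlulu" of length 7; no pair shares a longer one.
Longest shared-prefix length: 7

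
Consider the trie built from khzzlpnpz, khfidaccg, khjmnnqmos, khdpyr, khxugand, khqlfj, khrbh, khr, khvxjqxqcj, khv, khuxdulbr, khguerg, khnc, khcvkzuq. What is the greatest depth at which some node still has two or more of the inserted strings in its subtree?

The deepest shared node is where two words last agree before diverging.
"khr" and "khrbh" agree on "khr" (3 characters) before diverging; nothing deeper is shared.
Longest shared-prefix length: 3

3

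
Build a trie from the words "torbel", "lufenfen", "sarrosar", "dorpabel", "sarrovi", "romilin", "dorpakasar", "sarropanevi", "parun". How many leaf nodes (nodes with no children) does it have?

9

A leaf is a node with no children — equivalently, the end of a word that is not a proper prefix of any other stored word.
Those words: "dorpabel", "dorpakasar", "lufenfen", "parun", "romilin", "sarropanevi", "sarrosar", "sarrovi", "torbel"
Leaf count: 9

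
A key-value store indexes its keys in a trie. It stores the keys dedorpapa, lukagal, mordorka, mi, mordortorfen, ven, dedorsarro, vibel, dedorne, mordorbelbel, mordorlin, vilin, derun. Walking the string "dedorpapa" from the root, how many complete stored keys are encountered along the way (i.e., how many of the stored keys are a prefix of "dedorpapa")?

1

Walk "dedorpapa" from the root; an end-of-word marker is hit whenever a stored word is a prefix of "dedorpapa".
Prefixes of the query that are stored words: "dedorpapa"
Count: 1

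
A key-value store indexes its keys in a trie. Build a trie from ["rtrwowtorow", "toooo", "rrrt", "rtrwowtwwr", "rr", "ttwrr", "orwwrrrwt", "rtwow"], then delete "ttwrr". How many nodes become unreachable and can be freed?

Walk "ttwrr" from the leaf back toward the root, removing each node that no remaining word uses.
The suffix "twrr" (4 nodes) is used only by "ttwrr"; the node for "t" still has the child "o", so pruning stops there.
Nodes removed: 4

4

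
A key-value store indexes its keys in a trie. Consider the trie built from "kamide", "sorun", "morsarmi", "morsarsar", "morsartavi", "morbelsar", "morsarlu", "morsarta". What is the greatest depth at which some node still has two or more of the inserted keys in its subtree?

8

The deepest shared node is where two words last agree before diverging.
"morsarta" and "morsartavi" agree on "morsarta" (8 characters) before diverging; nothing deeper is shared.
Longest shared-prefix length: 8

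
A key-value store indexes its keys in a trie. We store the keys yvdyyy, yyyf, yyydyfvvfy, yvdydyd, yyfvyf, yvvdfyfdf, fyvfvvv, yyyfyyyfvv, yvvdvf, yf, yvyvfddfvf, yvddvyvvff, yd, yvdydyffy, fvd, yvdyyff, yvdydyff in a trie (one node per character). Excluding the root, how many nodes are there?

69

Trace insertions, counting only characters that open a new branch:
  "yvdyyy" → 6 new (y, v, d, y, y, y)
  "yyyf" → prefix "y" already present; 3 new (y, y, f)
  "yyydyfvvfy" → prefix "yyy" already present; 7 new (d, y, f, v, v, f, y)
  "yvdydyd" → prefix "yvdy" already present; 3 new (d, y, d)
  "yyfvyf" → prefix "yy" already present; 4 new (f, v, y, f)
  "yvvdfyfdf" → prefix "yv" already present; 7 new (v, d, f, y, f, d, f)
  "fyvfvvv" → 7 new (f, y, v, f, v, v, v)
  "yyyfyyyfvv" → prefix "yyyf" already present; 6 new (y, y, y, f, v, v)
  "yvvdvf" → prefix "yvvd" already present; 2 new (v, f)
  "yf" → prefix "y" already present; 1 new (f)
  "yvyvfddfvf" → prefix "yv" already present; 8 new (y, v, f, d, d, f, v, f)
  "yvddvyvvff" → prefix "yvd" already present; 7 new (d, v, y, v, v, f, f)
  "yd" → prefix "y" already present; 1 new (d)
  "yvdydyffy" → prefix "yvdydy" already present; 3 new (f, f, y)
  "fvd" → prefix "f" already present; 2 new (v, d)
  "yvdyyff" → prefix "yvdyy" already present; 2 new (f, f)
  "yvdydyff" → prefix "yvdydyff" already present; 0 new (none)
Total nodes = 6 + 3 + 7 + 3 + 4 + 7 + 7 + 6 + 2 + 1 + 8 + 7 + 1 + 3 + 2 + 2 + 0 = 69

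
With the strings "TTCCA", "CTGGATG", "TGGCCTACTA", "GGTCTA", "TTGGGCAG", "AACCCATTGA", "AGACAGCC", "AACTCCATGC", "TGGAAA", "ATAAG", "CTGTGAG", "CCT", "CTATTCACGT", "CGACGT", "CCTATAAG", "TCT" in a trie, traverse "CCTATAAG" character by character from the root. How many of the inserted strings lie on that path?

2

Walk "CCTATAAG" from the root; an end-of-word marker is hit whenever a stored word is a prefix of "CCTATAAG".
Prefixes of the query that are stored words: "CCT", "CCTATAAG"
Count: 2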